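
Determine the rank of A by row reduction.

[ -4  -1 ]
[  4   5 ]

rank(A) = 2

Row reduction:
R2 <- R2 - (-1)*R1:  [ 0  4 ]
Row echelon form:
[ -4  -1 ]
[  0   4 ]
Nonzero rows / pivot columns: 2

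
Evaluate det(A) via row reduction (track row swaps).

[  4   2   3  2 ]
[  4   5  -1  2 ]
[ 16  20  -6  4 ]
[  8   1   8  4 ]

det(A) = -96

Forward elimination:
R2 <- R2 - (1)*R1:  [  0   3  -4   0 ]
R3 <- R3 - (4)*R1:  [   0   12  -18   -4 ]
R4 <- R4 - (2)*R1:  [  0  -3   2   0 ]
R3 <- R3 - (4)*R2:  [  0   0  -2  -4 ]
R4 <- R4 - (-1)*R2:  [  0   0  -2   0 ]
R4 <- R4 - (1)*R3:  [ 0  0  0  4 ]
Upper-triangular form:
[ 4  2   3   2 ]
[ 0  3  -4   0 ]
[ 0  0  -2  -4 ]
[ 0  0   0   4 ]
det(A) = (-1)^0 * (4) * (3) * (-2) * (4) = -96  (0 row swaps -> sign +1)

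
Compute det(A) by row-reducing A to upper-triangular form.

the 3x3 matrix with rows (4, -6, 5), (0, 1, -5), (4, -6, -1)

Forward elimination:
R3 <- R3 - (1)*R1:  [  0   0  -6 ]
Upper-triangular form:
[ 4  -6   5 ]
[ 0   1  -5 ]
[ 0   0  -6 ]
det(A) = (-1)^0 * (4) * (1) * (-6) = -24  (0 row swaps -> sign +1)

det(A) = -24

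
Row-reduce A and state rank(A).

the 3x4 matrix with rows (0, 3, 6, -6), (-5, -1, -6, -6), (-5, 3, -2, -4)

Row reduction:
R1 <-> R2   (pivot in column 1 was zero)
[ -5  -1  -6  -6 ]
[  0   3   6  -6 ]
[ -5   3  -2  -4 ]
R3 <- R3 - (1)*R1:  [ 0  4  4  2 ]
R3 <- R3 - (4/3)*R2:  [  0   0  -4  10 ]
Row echelon form:
[ -5  -1  -6  -6 ]
[  0   3   6  -6 ]
[  0   0  -4  10 ]
Nonzero rows / pivot columns: 3

rank(A) = 3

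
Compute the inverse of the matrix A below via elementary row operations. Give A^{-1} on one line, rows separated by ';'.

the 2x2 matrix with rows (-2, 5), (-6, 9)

Gauss-Jordan on [A | I]:
R1 <- (1/-2)*R1:  [    1  -5/2  |  -1/2     0 ]
R2 <- R2 - (-6)*R1:  [  0  -6  |  -3   1 ]
R2 <- (1/-6)*R2:  [    0     1  |   1/2  -1/6 ]
R1 <- R1 - (-5/2)*R2:  [     1      0  |    3/4  -5/12 ]
Right block of [I | A^{-1}] is the inverse:
[ 3/4  -5/12 ]
[ 1/2   -1/6 ]

inverse = [3/4 -5/12; 1/2 -1/6]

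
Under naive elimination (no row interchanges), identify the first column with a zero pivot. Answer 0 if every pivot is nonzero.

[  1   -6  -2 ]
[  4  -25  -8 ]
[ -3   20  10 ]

first zero-pivot column = 0

Naive forward elimination:
R2 <- R2 - (4)*R1:  [  0  -1   0 ]
R3 <- R3 - (-3)*R1:  [ 0  2  4 ]
R3 <- R3 - (-2)*R2:  [ 0  0  4 ]
All pivots nonzero; naive elimination completes without hitting a zero pivot.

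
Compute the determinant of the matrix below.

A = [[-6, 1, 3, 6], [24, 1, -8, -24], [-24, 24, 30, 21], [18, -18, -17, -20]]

det(A) = -240

Forward elimination:
R2 <- R2 - (-4)*R1:  [ 0  5  4  0 ]
R3 <- R3 - (4)*R1:  [  0  20  18  -3 ]
R4 <- R4 - (-3)*R1:  [   0  -15   -8   -2 ]
R3 <- R3 - (4)*R2:  [  0   0   2  -3 ]
R4 <- R4 - (-3)*R2:  [  0   0   4  -2 ]
R4 <- R4 - (2)*R3:  [ 0  0  0  4 ]
Upper-triangular form:
[ -6  1  3   6 ]
[  0  5  4   0 ]
[  0  0  2  -3 ]
[  0  0  0   4 ]
det(A) = (-1)^0 * (-6) * (5) * (2) * (4) = -240  (0 row swaps -> sign +1)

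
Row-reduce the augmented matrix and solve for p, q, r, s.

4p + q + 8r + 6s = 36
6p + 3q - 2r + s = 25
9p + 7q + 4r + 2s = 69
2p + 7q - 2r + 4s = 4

Forward elimination on [A|b]:
R2 <- R2 - (3/2)*R1:  [   0  3/2  -14   -8  -29 ]
R3 <- R3 - (9/4)*R1:  [     0   19/4    -14  -23/2    -12 ]
R4 <- R4 - (1/2)*R1:  [    0  13/2    -6     1   -14 ]
R3 <- R3 - (19/6)*R2:  [     0      0   91/3   83/6  479/6 ]
R4 <- R4 - (13/3)*R2:  [     0      0  164/3  107/3  335/3 ]
R4 <- R4 - (164/91)*R3:  [        0         0         0    977/91  -2931/91 ]
Row echelon form:
[ 4    1     8       6  |        36 ]
[ 0  3/2   -14      -8  |       -29 ]
[ 0    0  91/3    83/6  |     479/6 ]
[ 0    0     0  977/91  |  -2931/91 ]
Back-substitution:
s = (-2931/91) / (977/91) = -3
r = (479/6 - (83/6)*(-3)) / (91/3) = 4
q = (-29 - (-14)*(4) - (-8)*(-3)) / (3/2) = 2
p = (36 - (1)*(2) - (8)*(4) - (6)*(-3)) / 4 = 5

(5, 2, 4, -3)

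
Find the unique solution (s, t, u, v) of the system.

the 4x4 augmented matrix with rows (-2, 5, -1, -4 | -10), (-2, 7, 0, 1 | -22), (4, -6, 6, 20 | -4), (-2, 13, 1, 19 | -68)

(3, -2, 2, -2)

Forward elimination on [A|b]:
R2 <- R2 - (1)*R1:  [   0    2    1    5  -12 ]
R3 <- R3 - (-2)*R1:  [   0    4    4   12  -24 ]
R4 <- R4 - (1)*R1:  [   0    8    2   23  -58 ]
R3 <- R3 - (2)*R2:  [ 0  0  2  2  0 ]
R4 <- R4 - (4)*R2:  [   0    0   -2    3  -10 ]
R4 <- R4 - (-1)*R3:  [   0    0    0    5  -10 ]
Row echelon form:
[ -2  5  -1  -4  |  -10 ]
[  0  2   1   5  |  -12 ]
[  0  0   2   2  |    0 ]
[  0  0   0   5  |  -10 ]
Back-substitution:
v = (-10) / 5 = -2
u = (0 - (2)*(-2)) / 2 = 2
t = (-12 - (1)*(2) - (5)*(-2)) / 2 = -2
s = (-10 - (5)*(-2) - (-1)*(2) - (-4)*(-2)) / -2 = 3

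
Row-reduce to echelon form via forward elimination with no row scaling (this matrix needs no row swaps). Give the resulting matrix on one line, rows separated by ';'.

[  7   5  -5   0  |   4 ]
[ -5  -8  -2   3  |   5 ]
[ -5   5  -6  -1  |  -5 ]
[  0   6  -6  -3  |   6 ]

Forward elimination:
R2 <- R2 - (-5/7)*R1:  [     0  -31/7  -39/7      3   55/7 ]
R3 <- R3 - (-5/7)*R1:  [     0   60/7  -67/7     -1  -15/7 ]
R3 <- R3 - (-60/31)*R2:  [       0        0  -631/31   149/31   405/31 ]
R4 <- R4 - (-42/31)*R2:  [       0        0  -420/31    33/31   516/31 ]
R4 <- R4 - (420/631)*R3:  [         0          0          0  -1347/631   5016/631 ]
Row echelon form:
[ 7      5       -5          0  |         4 ]
[ 0  -31/7    -39/7          3  |      55/7 ]
[ 0      0  -631/31     149/31  |    405/31 ]
[ 0      0        0  -1347/631  |  5016/631 ]

REF = [7 5 -5 0 4; 0 -31/7 -39/7 3 55/7; 0 0 -631/31 149/31 405/31; 0 0 0 -1347/631 5016/631]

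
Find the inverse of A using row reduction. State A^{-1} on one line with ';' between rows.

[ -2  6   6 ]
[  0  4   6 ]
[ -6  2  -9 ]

Gauss-Jordan on [A | I]:
R1 <- (1/-2)*R1:  [    1    -3    -3  |  -1/2     0     0 ]
R3 <- R3 - (-6)*R1:  [   0  -16  -27  |   -3    0    1 ]
R2 <- (1/4)*R2:  [   0    1  3/2  |    0  1/4    0 ]
R1 <- R1 - (-3)*R2:  [    1     0   3/2  |  -1/2   3/4     0 ]
R3 <- R3 - (-16)*R2:  [  0   0  -3  |  -3   4   1 ]
R3 <- (1/-3)*R3:  [    0     0     1  |     1  -4/3  -1/3 ]
R1 <- R1 - (3/2)*R3:  [    1     0     0  |    -2  11/4   1/2 ]
R2 <- R2 - (3/2)*R3:  [    0     1     0  |  -3/2   9/4   1/2 ]
Right block of [I | A^{-1}] is the inverse:
[   -2  11/4   1/2 ]
[ -3/2   9/4   1/2 ]
[    1  -4/3  -1/3 ]

inverse = [-2 11/4 1/2; -3/2 9/4 1/2; 1 -4/3 -1/3]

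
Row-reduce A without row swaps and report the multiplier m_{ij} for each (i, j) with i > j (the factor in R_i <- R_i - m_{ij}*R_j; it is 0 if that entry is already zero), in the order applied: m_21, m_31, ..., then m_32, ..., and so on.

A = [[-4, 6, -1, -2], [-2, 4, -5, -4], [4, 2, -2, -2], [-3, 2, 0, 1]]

multipliers: 1/2, -1, 3/4, 8, -5/2, -7/22

Forward elimination:
R2 <- R2 - (1/2)*R1:  [    0     1  -9/2    -3 ]
R3 <- R3 - (-1)*R1:  [  0   8  -3  -4 ]
R4 <- R4 - (3/4)*R1:  [    0  -5/2   3/4   5/2 ]
R3 <- R3 - (8)*R2:  [  0   0  33  20 ]
R4 <- R4 - (-5/2)*R2:  [     0      0  -21/2     -5 ]
R4 <- R4 - (-7/22)*R3:  [     0      0      0  15/11 ]
Multipliers (in order of application): m_{21} = 1/2, m_{31} = -1, m_{41} = 3/4, m_{32} = 8, m_{42} = -5/2, m_{43} = -7/22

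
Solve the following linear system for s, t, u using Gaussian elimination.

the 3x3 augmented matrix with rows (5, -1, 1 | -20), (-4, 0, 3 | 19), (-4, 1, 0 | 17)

Forward elimination on [A|b]:
R2 <- R2 - (-4/5)*R1:  [    0  -4/5  19/5     3 ]
R3 <- R3 - (-4/5)*R1:  [   0  1/5  4/5    1 ]
R3 <- R3 - (-1/4)*R2:  [   0    0  7/4  7/4 ]
Row echelon form:
[ 5    -1     1  |  -20 ]
[ 0  -4/5  19/5  |    3 ]
[ 0     0   7/4  |  7/4 ]
Back-substitution:
u = (7/4) / (7/4) = 1
t = (3 - (19/5)*(1)) / (-4/5) = 1
s = (-20 - (-1)*(1) - (1)*(1)) / 5 = -4

(-4, 1, 1)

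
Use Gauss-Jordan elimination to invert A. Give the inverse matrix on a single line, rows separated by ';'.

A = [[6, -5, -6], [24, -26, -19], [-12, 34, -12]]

inverse = [479/72 -11/6 -61/144; 43/12 -1 -5/24; 7/2 -1 -1/4]

Gauss-Jordan on [A | I]:
R1 <- (1/6)*R1:  [    1  -5/6    -1  |   1/6     0     0 ]
R2 <- R2 - (24)*R1:  [  0  -6   5  |  -4   1   0 ]
R3 <- R3 - (-12)*R1:  [   0   24  -24  |    2    0    1 ]
R2 <- (1/-6)*R2:  [    0     1  -5/6  |   2/3  -1/6     0 ]
R1 <- R1 - (-5/6)*R2:  [      1       0  -61/36  |   13/18   -5/36       0 ]
R3 <- R3 - (24)*R2:  [   0    0   -4  |  -14    4    1 ]
R3 <- (1/-4)*R3:  [    0     0     1  |   7/2    -1  -1/4 ]
R1 <- R1 - (-61/36)*R3:  [       1        0        0  |   479/72    -11/6  -61/144 ]
R2 <- R2 - (-5/6)*R3:  [     0      1      0  |  43/12     -1  -5/24 ]
Right block of [I | A^{-1}] is the inverse:
[ 479/72  -11/6  -61/144 ]
[  43/12     -1    -5/24 ]
[    7/2     -1     -1/4 ]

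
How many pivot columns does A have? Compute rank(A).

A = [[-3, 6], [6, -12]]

Row reduction:
R2 <- R2 - (-2)*R1:  [ 0  0 ]
Row echelon form:
[ -3  6 ]
[  0  0 ]
Nonzero rows / pivot columns: 1

rank(A) = 1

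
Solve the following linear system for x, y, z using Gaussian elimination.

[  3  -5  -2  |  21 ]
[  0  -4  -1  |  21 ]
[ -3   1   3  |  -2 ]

(-2, -5, -1)

Forward elimination on [A|b]:
R3 <- R3 - (-1)*R1:  [  0  -4   1  19 ]
R3 <- R3 - (1)*R2:  [  0   0   2  -2 ]
Row echelon form:
[ 3  -5  -2  |  21 ]
[ 0  -4  -1  |  21 ]
[ 0   0   2  |  -2 ]
Back-substitution:
z = (-2) / 2 = -1
y = (21 - (-1)*(-1)) / -4 = -5
x = (21 - (-5)*(-5) - (-2)*(-1)) / 3 = -2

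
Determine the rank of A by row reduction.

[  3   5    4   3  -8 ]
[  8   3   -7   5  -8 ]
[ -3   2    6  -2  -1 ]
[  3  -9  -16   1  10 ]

Row reduction:
R2 <- R2 - (8/3)*R1:  [     0  -31/3  -53/3     -3   40/3 ]
R3 <- R3 - (-1)*R1:  [  0   7  10   1  -9 ]
R4 <- R4 - (1)*R1:  [   0  -14  -20   -2   18 ]
R3 <- R3 - (-21/31)*R2:  [      0       0  -61/31  -32/31    1/31 ]
R4 <- R4 - (42/31)*R2:  [      0       0  122/31   64/31   -2/31 ]
R4 <- R4 - (-2)*R3:  [ 0  0  0  0  0 ]
Row echelon form:
[ 3      5       4       3    -8 ]
[ 0  -31/3   -53/3      -3  40/3 ]
[ 0      0  -61/31  -32/31  1/31 ]
[ 0      0       0       0     0 ]
Nonzero rows / pivot columns: 3

rank(A) = 3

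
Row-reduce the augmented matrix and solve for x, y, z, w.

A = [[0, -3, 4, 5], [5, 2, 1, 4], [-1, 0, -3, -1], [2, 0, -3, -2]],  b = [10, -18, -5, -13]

(-3, -1, 3, -1)

Forward elimination on [A|b]:
R1 <-> R2   (pivot in column 1 was zero)
[  5   2   1   4  -18 ]
[  0  -3   4   5   10 ]
[ -1   0  -3  -1   -5 ]
[  2   0  -3  -2  -13 ]
R3 <- R3 - (-1/5)*R1:  [     0    2/5  -14/5   -1/5  -43/5 ]
R4 <- R4 - (2/5)*R1:  [     0   -4/5  -17/5  -18/5  -29/5 ]
R3 <- R3 - (-2/15)*R2:  [       0        0   -34/15     7/15  -109/15 ]
R4 <- R4 - (4/15)*R2:  [       0        0   -67/15   -74/15  -127/15 ]
R4 <- R4 - (67/34)*R3:  [       0        0        0  -199/34   199/34 ]
Row echelon form:
[ 5   2       1        4  |      -18 ]
[ 0  -3       4        5  |       10 ]
[ 0   0  -34/15     7/15  |  -109/15 ]
[ 0   0       0  -199/34  |   199/34 ]
Back-substitution:
w = (199/34) / (-199/34) = -1
z = (-109/15 - (7/15)*(-1)) / (-34/15) = 3
y = (10 - (4)*(3) - (5)*(-1)) / -3 = -1
x = (-18 - (2)*(-1) - (1)*(3) - (4)*(-1)) / 5 = -3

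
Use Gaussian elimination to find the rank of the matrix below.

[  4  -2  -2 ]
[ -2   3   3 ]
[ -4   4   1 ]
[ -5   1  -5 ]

Row reduction:
R2 <- R2 - (-1/2)*R1:  [ 0  2  2 ]
R3 <- R3 - (-1)*R1:  [  0   2  -1 ]
R4 <- R4 - (-5/4)*R1:  [     0   -3/2  -15/2 ]
R3 <- R3 - (1)*R2:  [  0   0  -3 ]
R4 <- R4 - (-3/4)*R2:  [  0   0  -6 ]
R4 <- R4 - (2)*R3:  [ 0  0  0 ]
Row echelon form:
[ 4  -2  -2 ]
[ 0   2   2 ]
[ 0   0  -3 ]
[ 0   0   0 ]
Nonzero rows / pivot columns: 3

rank(A) = 3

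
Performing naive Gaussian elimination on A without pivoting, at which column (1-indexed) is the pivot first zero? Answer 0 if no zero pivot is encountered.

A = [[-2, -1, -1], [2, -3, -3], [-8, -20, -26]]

Naive forward elimination:
R2 <- R2 - (-1)*R1:  [  0  -4  -4 ]
R3 <- R3 - (4)*R1:  [   0  -16  -22 ]
R3 <- R3 - (4)*R2:  [  0   0  -6 ]
All pivots nonzero; naive elimination completes without hitting a zero pivot.

first zero-pivot column = 0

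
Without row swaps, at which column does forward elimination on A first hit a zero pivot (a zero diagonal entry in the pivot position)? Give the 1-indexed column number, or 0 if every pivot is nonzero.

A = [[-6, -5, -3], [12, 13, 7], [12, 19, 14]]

Naive forward elimination:
R2 <- R2 - (-2)*R1:  [ 0  3  1 ]
R3 <- R3 - (-2)*R1:  [ 0  9  8 ]
R3 <- R3 - (3)*R2:  [ 0  0  5 ]
All pivots nonzero; naive elimination completes without hitting a zero pivot.

first zero-pivot column = 0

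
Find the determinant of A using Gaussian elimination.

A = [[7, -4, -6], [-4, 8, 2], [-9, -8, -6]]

Forward elimination:
R2 <- R2 - (-4/7)*R1:  [     0   40/7  -10/7 ]
R3 <- R3 - (-9/7)*R1:  [     0  -92/7  -96/7 ]
R3 <- R3 - (-23/10)*R2:  [   0    0  -17 ]
Upper-triangular form:
[ 7    -4     -6 ]
[ 0  40/7  -10/7 ]
[ 0     0    -17 ]
det(A) = (-1)^0 * (7) * (40/7) * (-17) = -680  (0 row swaps -> sign +1)

det(A) = -680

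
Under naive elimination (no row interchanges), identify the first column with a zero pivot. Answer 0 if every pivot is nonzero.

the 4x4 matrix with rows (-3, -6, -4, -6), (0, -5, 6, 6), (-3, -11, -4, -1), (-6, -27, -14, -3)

first zero-pivot column = 0

Naive forward elimination:
R3 <- R3 - (1)*R1:  [  0  -5   0   5 ]
R4 <- R4 - (2)*R1:  [   0  -15   -6    9 ]
R3 <- R3 - (1)*R2:  [  0   0  -6  -1 ]
R4 <- R4 - (3)*R2:  [   0    0  -24   -9 ]
R4 <- R4 - (4)*R3:  [  0   0   0  -5 ]
All pivots nonzero; naive elimination completes without hitting a zero pivot.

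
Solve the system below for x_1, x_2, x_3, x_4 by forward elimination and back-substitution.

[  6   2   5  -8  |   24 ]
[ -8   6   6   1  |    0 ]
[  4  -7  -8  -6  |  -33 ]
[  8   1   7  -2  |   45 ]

Forward elimination on [A|b]:
R2 <- R2 - (-4/3)*R1:  [     0   26/3   38/3  -29/3     32 ]
R3 <- R3 - (2/3)*R1:  [     0  -25/3  -34/3   -2/3    -49 ]
R4 <- R4 - (4/3)*R1:  [    0  -5/3   1/3  26/3    13 ]
R3 <- R3 - (-25/26)*R2:  [       0        0    11/13  -259/26  -237/13 ]
R4 <- R4 - (-5/26)*R2:  [      0       0   36/13  177/26  249/13 ]
R4 <- R4 - (36/11)*R3:  [      0       0       0  867/22  867/11 ]
Row echelon form:
[ 6     2      5       -8  |       24 ]
[ 0  26/3   38/3    -29/3  |       32 ]
[ 0     0  11/13  -259/26  |  -237/13 ]
[ 0     0      0   867/22  |   867/11 ]
Back-substitution:
x_4 = (867/11) / (867/22) = 2
x_3 = (-237/13 - (-259/26)*(2)) / (11/13) = 2
x_2 = (32 - (38/3)*(2) - (-29/3)*(2)) / (26/3) = 3
x_1 = (24 - (2)*(3) - (5)*(2) - (-8)*(2)) / 6 = 4

(4, 3, 2, 2)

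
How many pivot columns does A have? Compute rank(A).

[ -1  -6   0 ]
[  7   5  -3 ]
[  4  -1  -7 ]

rank(A) = 3

Row reduction:
R2 <- R2 - (-7)*R1:  [   0  -37   -3 ]
R3 <- R3 - (-4)*R1:  [   0  -25   -7 ]
R3 <- R3 - (25/37)*R2:  [       0        0  -184/37 ]
Row echelon form:
[ -1   -6        0 ]
[  0  -37       -3 ]
[  0    0  -184/37 ]
Nonzero rows / pivot columns: 3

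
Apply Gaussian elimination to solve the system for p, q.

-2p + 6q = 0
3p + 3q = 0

Forward elimination on [A|b]:
R2 <- R2 - (-3/2)*R1:  [  0  12   0 ]
Row echelon form:
[ -2   6  |  0 ]
[  0  12  |  0 ]
Back-substitution:
q = (0) / 12 = 0
p = (0 - (6)*(0)) / -2 = 0

(0, 0)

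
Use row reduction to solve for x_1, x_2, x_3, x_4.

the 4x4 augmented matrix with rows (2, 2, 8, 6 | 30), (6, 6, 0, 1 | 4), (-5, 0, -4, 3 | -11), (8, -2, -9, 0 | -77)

(-3, 4, 5, -2)

Forward elimination on [A|b]:
R2 <- R2 - (3)*R1:  [   0    0  -24  -17  -86 ]
R3 <- R3 - (-5/2)*R1:  [  0   5  16  18  64 ]
R4 <- R4 - (4)*R1:  [    0   -10   -41   -24  -197 ]
R2 <-> R3   (pivot in column 2 was zero)
[ 2    2    8    6    30 ]
[ 0    5   16   18    64 ]
[ 0    0  -24  -17   -86 ]
[ 0  -10  -41  -24  -197 ]
R4 <- R4 - (-2)*R2:  [   0    0   -9   12  -69 ]
R4 <- R4 - (3/8)*R3:  [      0       0       0   147/8  -147/4 ]
Row echelon form:
[ 2  2    8      6  |      30 ]
[ 0  5   16     18  |      64 ]
[ 0  0  -24    -17  |     -86 ]
[ 0  0    0  147/8  |  -147/4 ]
Back-substitution:
x_4 = (-147/4) / (147/8) = -2
x_3 = (-86 - (-17)*(-2)) / -24 = 5
x_2 = (64 - (16)*(5) - (18)*(-2)) / 5 = 4
x_1 = (30 - (2)*(4) - (8)*(5) - (6)*(-2)) / 2 = -3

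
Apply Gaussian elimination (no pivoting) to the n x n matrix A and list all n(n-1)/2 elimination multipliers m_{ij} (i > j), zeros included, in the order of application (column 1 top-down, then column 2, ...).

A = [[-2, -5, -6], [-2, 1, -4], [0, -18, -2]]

multipliers: 1, 0, -3

Forward elimination:
R2 <- R2 - (1)*R1:  [ 0  6  2 ]
R3: entry in column 1 is already 0 -> m_{31} = 0 (no row operation needed)
R3 <- R3 - (-3)*R2:  [ 0  0  4 ]
Multipliers (in order of application): m_{21} = 1, m_{31} = 0, m_{32} = -3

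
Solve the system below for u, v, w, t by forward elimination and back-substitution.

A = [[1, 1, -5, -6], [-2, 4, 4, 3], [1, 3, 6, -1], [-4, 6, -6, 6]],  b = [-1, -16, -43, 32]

Forward elimination on [A|b]:
R2 <- R2 - (-2)*R1:  [   0    6   -6   -9  -18 ]
R3 <- R3 - (1)*R1:  [   0    2   11    5  -42 ]
R4 <- R4 - (-4)*R1:  [   0   10  -26  -18   28 ]
R3 <- R3 - (1/3)*R2:  [   0    0   13    8  -36 ]
R4 <- R4 - (5/3)*R2:  [   0    0  -16   -3   58 ]
R4 <- R4 - (-16/13)*R3:  [      0       0       0   89/13  178/13 ]
Row echelon form:
[ 1  1  -5     -6  |      -1 ]
[ 0  6  -6     -9  |     -18 ]
[ 0  0  13      8  |     -36 ]
[ 0  0   0  89/13  |  178/13 ]
Back-substitution:
t = (178/13) / (89/13) = 2
w = (-36 - (8)*(2)) / 13 = -4
v = (-18 - (-6)*(-4) - (-9)*(2)) / 6 = -4
u = (-1 - (1)*(-4) - (-5)*(-4) - (-6)*(2)) / 1 = -5

(-5, -4, -4, 2)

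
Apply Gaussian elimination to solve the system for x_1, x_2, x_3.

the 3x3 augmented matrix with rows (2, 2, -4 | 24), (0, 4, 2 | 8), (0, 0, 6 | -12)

Forward elimination on [A|b]:
Row echelon form:
[ 2  2  -4  |   24 ]
[ 0  4   2  |    8 ]
[ 0  0   6  |  -12 ]
Back-substitution:
x_3 = (-12) / 6 = -2
x_2 = (8 - (2)*(-2)) / 4 = 3
x_1 = (24 - (2)*(3) - (-4)*(-2)) / 2 = 5

(5, 3, -2)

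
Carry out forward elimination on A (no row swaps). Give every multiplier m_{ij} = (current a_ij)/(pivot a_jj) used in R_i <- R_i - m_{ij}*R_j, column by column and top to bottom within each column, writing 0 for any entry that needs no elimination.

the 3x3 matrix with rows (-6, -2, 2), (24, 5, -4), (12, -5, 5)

multipliers: -4, -2, 3

Forward elimination:
R2 <- R2 - (-4)*R1:  [  0  -3   4 ]
R3 <- R3 - (-2)*R1:  [  0  -9   9 ]
R3 <- R3 - (3)*R2:  [  0   0  -3 ]
Multipliers (in order of application): m_{21} = -4, m_{31} = -2, m_{32} = 3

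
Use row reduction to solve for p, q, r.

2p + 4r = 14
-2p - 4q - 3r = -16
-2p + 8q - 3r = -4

Forward elimination on [A|b]:
R2 <- R2 - (-1)*R1:  [  0  -4   1  -2 ]
R3 <- R3 - (-1)*R1:  [  0   8   1  10 ]
R3 <- R3 - (-2)*R2:  [ 0  0  3  6 ]
Row echelon form:
[ 2   0  4  |  14 ]
[ 0  -4  1  |  -2 ]
[ 0   0  3  |   6 ]
Back-substitution:
r = (6) / 3 = 2
q = (-2 - (1)*(2)) / -4 = 1
p = (14 - (4)*(2)) / 2 = 3

(3, 1, 2)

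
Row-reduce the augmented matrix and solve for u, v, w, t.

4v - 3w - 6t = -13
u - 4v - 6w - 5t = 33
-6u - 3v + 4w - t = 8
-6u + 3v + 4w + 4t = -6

(-3, -4, -5, 2)

Forward elimination on [A|b]:
R1 <-> R2   (pivot in column 1 was zero)
[  1  -4  -6  -5   33 ]
[  0   4  -3  -6  -13 ]
[ -6  -3   4  -1    8 ]
[ -6   3   4   4   -6 ]
R3 <- R3 - (-6)*R1:  [   0  -27  -32  -31  206 ]
R4 <- R4 - (-6)*R1:  [   0  -21  -32  -26  192 ]
R3 <- R3 - (-27/4)*R2:  [      0       0  -209/4  -143/2   473/4 ]
R4 <- R4 - (-21/4)*R2:  [      0       0  -191/4  -115/2   495/4 ]
R4 <- R4 - (191/209)*R3:  [      0       0       0  149/19  298/19 ]
Row echelon form:
[ 1  -4      -6      -5  |      33 ]
[ 0   4      -3      -6  |     -13 ]
[ 0   0  -209/4  -143/2  |   473/4 ]
[ 0   0       0  149/19  |  298/19 ]
Back-substitution:
t = (298/19) / (149/19) = 2
w = (473/4 - (-143/2)*(2)) / (-209/4) = -5
v = (-13 - (-3)*(-5) - (-6)*(2)) / 4 = -4
u = (33 - (-4)*(-4) - (-6)*(-5) - (-5)*(2)) / 1 = -3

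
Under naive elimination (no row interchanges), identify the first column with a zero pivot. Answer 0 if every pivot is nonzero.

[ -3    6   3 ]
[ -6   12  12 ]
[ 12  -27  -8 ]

first zero-pivot column = 2

Naive forward elimination:
R2 <- R2 - (2)*R1:  [ 0  0  6 ]
R3 <- R3 - (-4)*R1:  [  0  -3   4 ]
Matrix at this point:
[ -3   6  3 ]
[  0   0  6 ]
[  0  -3  4 ]
Pivot entry (2,2) is zero but row 3 has -3 in column 2 -> naive elimination stops; a row interchange (e.g. R2 <-> R3) would be required here.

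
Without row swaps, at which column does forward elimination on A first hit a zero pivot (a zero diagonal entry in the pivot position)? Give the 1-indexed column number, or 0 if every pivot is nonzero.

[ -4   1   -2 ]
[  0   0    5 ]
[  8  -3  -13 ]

Naive forward elimination:
R3 <- R3 - (-2)*R1:  [   0   -1  -17 ]
Matrix at this point:
[ -4   1   -2 ]
[  0   0    5 ]
[  0  -1  -17 ]
Pivot entry (2,2) is zero but row 3 has -1 in column 2 -> naive elimination stops; a row interchange (e.g. R2 <-> R3) would be required here.

first zero-pivot column = 2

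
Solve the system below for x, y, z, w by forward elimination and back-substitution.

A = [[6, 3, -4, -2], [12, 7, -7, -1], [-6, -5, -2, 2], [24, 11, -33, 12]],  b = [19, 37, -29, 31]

(0, 5, 0, -2)

Forward elimination on [A|b]:
R2 <- R2 - (2)*R1:  [  0   1   1   3  -1 ]
R3 <- R3 - (-1)*R1:  [   0   -2   -6    0  -10 ]
R4 <- R4 - (4)*R1:  [   0   -1  -17   20  -45 ]
R3 <- R3 - (-2)*R2:  [   0    0   -4    6  -12 ]
R4 <- R4 - (-1)*R2:  [   0    0  -16   23  -46 ]
R4 <- R4 - (4)*R3:  [  0   0   0  -1   2 ]
Row echelon form:
[ 6  3  -4  -2  |   19 ]
[ 0  1   1   3  |   -1 ]
[ 0  0  -4   6  |  -12 ]
[ 0  0   0  -1  |    2 ]
Back-substitution:
w = (2) / -1 = -2
z = (-12 - (6)*(-2)) / -4 = 0
y = (-1 - (1)*(0) - (3)*(-2)) / 1 = 5
x = (19 - (3)*(5) - (-4)*(0) - (-2)*(-2)) / 6 = 0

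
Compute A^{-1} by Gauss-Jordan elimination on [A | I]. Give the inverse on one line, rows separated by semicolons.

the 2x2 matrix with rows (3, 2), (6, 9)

inverse = [3/5 -2/15; -2/5 1/5]

Gauss-Jordan on [A | I]:
R1 <- (1/3)*R1:  [   1  2/3  |  1/3    0 ]
R2 <- R2 - (6)*R1:  [  0   5  |  -2   1 ]
R2 <- (1/5)*R2:  [    0     1  |  -2/5   1/5 ]
R1 <- R1 - (2/3)*R2:  [     1      0  |    3/5  -2/15 ]
Right block of [I | A^{-1}] is the inverse:
[  3/5  -2/15 ]
[ -2/5    1/5 ]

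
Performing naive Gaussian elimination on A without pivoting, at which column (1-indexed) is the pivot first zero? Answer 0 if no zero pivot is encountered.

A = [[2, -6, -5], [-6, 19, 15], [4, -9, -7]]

Naive forward elimination:
R2 <- R2 - (-3)*R1:  [ 0  1  0 ]
R3 <- R3 - (2)*R1:  [ 0  3  3 ]
R3 <- R3 - (3)*R2:  [ 0  0  3 ]
All pivots nonzero; naive elimination completes without hitting a zero pivot.

first zero-pivot column = 0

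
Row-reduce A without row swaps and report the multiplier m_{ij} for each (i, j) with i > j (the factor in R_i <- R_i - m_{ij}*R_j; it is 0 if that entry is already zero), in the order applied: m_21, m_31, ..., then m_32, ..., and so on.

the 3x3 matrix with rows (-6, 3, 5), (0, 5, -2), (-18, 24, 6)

multipliers: 0, 3, 3

Forward elimination:
R2: entry in column 1 is already 0 -> m_{21} = 0 (no row operation needed)
R3 <- R3 - (3)*R1:  [  0  15  -9 ]
R3 <- R3 - (3)*R2:  [  0   0  -3 ]
Multipliers (in order of application): m_{21} = 0, m_{31} = 3, m_{32} = 3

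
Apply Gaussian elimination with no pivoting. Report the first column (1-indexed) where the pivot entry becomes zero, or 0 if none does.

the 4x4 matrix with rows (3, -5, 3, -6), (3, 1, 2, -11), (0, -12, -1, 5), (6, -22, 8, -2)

Naive forward elimination:
R2 <- R2 - (1)*R1:  [  0   6  -1  -5 ]
R4 <- R4 - (2)*R1:  [   0  -12    2   10 ]
R3 <- R3 - (-2)*R2:  [  0   0  -3  -5 ]
R4 <- R4 - (-2)*R2:  [ 0  0  0  0 ]
Matrix at this point:
[ 3  -5   3  -6 ]
[ 0   6  -1  -5 ]
[ 0   0  -3  -5 ]
[ 0   0   0   0 ]
Pivot entry (4,4) in the last row is zero and there are no rows below to swap with -> zero pivot in column 4 (A is singular).

first zero-pivot column = 4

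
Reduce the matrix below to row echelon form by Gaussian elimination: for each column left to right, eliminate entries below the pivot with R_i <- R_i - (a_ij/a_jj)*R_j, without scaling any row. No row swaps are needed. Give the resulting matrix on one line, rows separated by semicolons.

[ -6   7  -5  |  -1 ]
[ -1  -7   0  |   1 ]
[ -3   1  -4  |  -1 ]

Forward elimination:
R2 <- R2 - (1/6)*R1:  [     0  -49/6    5/6    7/6 ]
R3 <- R3 - (1/2)*R1:  [    0  -5/2  -3/2  -1/2 ]
R3 <- R3 - (15/49)*R2:  [      0       0  -86/49    -6/7 ]
Row echelon form:
[ -6      7      -5  |    -1 ]
[  0  -49/6     5/6  |   7/6 ]
[  0      0  -86/49  |  -6/7 ]

REF = [-6 7 -5 -1; 0 -49/6 5/6 7/6; 0 0 -86/49 -6/7]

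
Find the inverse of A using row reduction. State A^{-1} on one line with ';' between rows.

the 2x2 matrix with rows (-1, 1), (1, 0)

Gauss-Jordan on [A | I]:
R1 <- (1/-1)*R1:  [  1  -1  |  -1   0 ]
R2 <- R2 - (1)*R1:  [ 0  1  |  1  1 ]
R1 <- R1 - (-1)*R2:  [ 1  0  |  0  1 ]
Right block of [I | A^{-1}] is the inverse:
[ 0  1 ]
[ 1  1 ]

inverse = [0 1; 1 1]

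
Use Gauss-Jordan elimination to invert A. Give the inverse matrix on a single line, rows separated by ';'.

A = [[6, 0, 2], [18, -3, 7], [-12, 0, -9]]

inverse = [3/10 0 1/15; 13/15 -1/3 -1/15; -2/5 0 -1/5]

Gauss-Jordan on [A | I]:
R1 <- (1/6)*R1:  [   1    0  1/3  |  1/6    0    0 ]
R2 <- R2 - (18)*R1:  [  0  -3   1  |  -3   1   0 ]
R3 <- R3 - (-12)*R1:  [  0   0  -5  |   2   0   1 ]
R2 <- (1/-3)*R2:  [    0     1  -1/3  |     1  -1/3     0 ]
R3 <- (1/-5)*R3:  [    0     0     1  |  -2/5     0  -1/5 ]
R1 <- R1 - (1/3)*R3:  [    1     0     0  |  3/10     0  1/15 ]
R2 <- R2 - (-1/3)*R3:  [     0      1      0  |  13/15   -1/3  -1/15 ]
Right block of [I | A^{-1}] is the inverse:
[  3/10     0   1/15 ]
[ 13/15  -1/3  -1/15 ]
[  -2/5     0   -1/5 ]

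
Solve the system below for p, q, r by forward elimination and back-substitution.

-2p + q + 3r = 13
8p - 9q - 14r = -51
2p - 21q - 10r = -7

Forward elimination on [A|b]:
R2 <- R2 - (-4)*R1:  [  0  -5  -2   1 ]
R3 <- R3 - (-1)*R1:  [   0  -20   -7    6 ]
R3 <- R3 - (4)*R2:  [ 0  0  1  2 ]
Row echelon form:
[ -2   1   3  |  13 ]
[  0  -5  -2  |   1 ]
[  0   0   1  |   2 ]
Back-substitution:
r = (2) / 1 = 2
q = (1 - (-2)*(2)) / -5 = -1
p = (13 - (1)*(-1) - (3)*(2)) / -2 = -4

(-4, -1, 2)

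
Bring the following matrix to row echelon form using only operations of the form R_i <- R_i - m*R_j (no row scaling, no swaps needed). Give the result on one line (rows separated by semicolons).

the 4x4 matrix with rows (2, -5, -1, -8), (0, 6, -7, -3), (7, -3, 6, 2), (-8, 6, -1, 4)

REF = [2 -5 -1 -8; 0 6 -7 -3; 0 0 317/12 149/4; 0 0 0 -1559/317]

Forward elimination:
R3 <- R3 - (7/2)*R1:  [    0  29/2  19/2    30 ]
R4 <- R4 - (-4)*R1:  [   0  -14   -5  -28 ]
R3 <- R3 - (29/12)*R2:  [      0       0  317/12   149/4 ]
R4 <- R4 - (-7/3)*R2:  [     0      0  -64/3    -35 ]
R4 <- R4 - (-256/317)*R3:  [         0          0          0  -1559/317 ]
Row echelon form:
[ 2  -5      -1         -8 ]
[ 0   6      -7         -3 ]
[ 0   0  317/12      149/4 ]
[ 0   0       0  -1559/317 ]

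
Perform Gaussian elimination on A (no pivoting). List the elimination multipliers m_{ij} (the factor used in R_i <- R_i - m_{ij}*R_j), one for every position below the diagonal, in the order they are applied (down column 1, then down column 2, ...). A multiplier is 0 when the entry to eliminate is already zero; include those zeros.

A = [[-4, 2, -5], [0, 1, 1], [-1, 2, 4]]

multipliers: 0, 1/4, 3/2

Forward elimination:
R2: entry in column 1 is already 0 -> m_{21} = 0 (no row operation needed)
R3 <- R3 - (1/4)*R1:  [    0   3/2  21/4 ]
R3 <- R3 - (3/2)*R2:  [    0     0  15/4 ]
Multipliers (in order of application): m_{21} = 0, m_{31} = 1/4, m_{32} = 3/2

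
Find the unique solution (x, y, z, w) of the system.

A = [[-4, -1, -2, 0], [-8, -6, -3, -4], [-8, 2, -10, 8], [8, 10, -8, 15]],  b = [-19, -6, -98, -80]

Forward elimination on [A|b]:
R2 <- R2 - (2)*R1:  [  0  -4   1  -4  32 ]
R3 <- R3 - (2)*R1:  [   0    4   -6    8  -60 ]
R4 <- R4 - (-2)*R1:  [    0     8   -12    15  -118 ]
R3 <- R3 - (-1)*R2:  [   0    0   -5    4  -28 ]
R4 <- R4 - (-2)*R2:  [   0    0  -10    7  -54 ]
R4 <- R4 - (2)*R3:  [  0   0   0  -1   2 ]
Row echelon form:
[ -4  -1  -2   0  |  -19 ]
[  0  -4   1  -4  |   32 ]
[  0   0  -5   4  |  -28 ]
[  0   0   0  -1  |    2 ]
Back-substitution:
w = (2) / -1 = -2
z = (-28 - (4)*(-2)) / -5 = 4
y = (32 - (1)*(4) - (-4)*(-2)) / -4 = -5
x = (-19 - (-1)*(-5) - (-2)*(4)) / -4 = 4

(4, -5, 4, -2)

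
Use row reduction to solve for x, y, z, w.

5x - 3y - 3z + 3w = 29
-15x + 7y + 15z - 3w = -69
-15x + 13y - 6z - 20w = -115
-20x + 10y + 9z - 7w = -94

(4, 3, -1, 5)

Forward elimination on [A|b]:
R2 <- R2 - (-3)*R1:  [  0  -2   6   6  18 ]
R3 <- R3 - (-3)*R1:  [   0    4  -15  -11  -28 ]
R4 <- R4 - (-4)*R1:  [  0  -2  -3   5  22 ]
R3 <- R3 - (-2)*R2:  [  0   0  -3   1   8 ]
R4 <- R4 - (1)*R2:  [  0   0  -9  -1   4 ]
R4 <- R4 - (3)*R3:  [   0    0    0   -4  -20 ]
Row echelon form:
[ 5  -3  -3   3  |   29 ]
[ 0  -2   6   6  |   18 ]
[ 0   0  -3   1  |    8 ]
[ 0   0   0  -4  |  -20 ]
Back-substitution:
w = (-20) / -4 = 5
z = (8 - (1)*(5)) / -3 = -1
y = (18 - (6)*(-1) - (6)*(5)) / -2 = 3
x = (29 - (-3)*(3) - (-3)*(-1) - (3)*(5)) / 5 = 4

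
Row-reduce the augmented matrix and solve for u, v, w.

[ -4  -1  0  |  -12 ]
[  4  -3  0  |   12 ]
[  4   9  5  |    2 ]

Forward elimination on [A|b]:
R2 <- R2 - (-1)*R1:  [  0  -4   0   0 ]
R3 <- R3 - (-1)*R1:  [   0    8    5  -10 ]
R3 <- R3 - (-2)*R2:  [   0    0    5  -10 ]
Row echelon form:
[ -4  -1  0  |  -12 ]
[  0  -4  0  |    0 ]
[  0   0  5  |  -10 ]
Back-substitution:
w = (-10) / 5 = -2
v = (0) / -4 = 0
u = (-12 - (-1)*(0)) / -4 = 3

(3, 0, -2)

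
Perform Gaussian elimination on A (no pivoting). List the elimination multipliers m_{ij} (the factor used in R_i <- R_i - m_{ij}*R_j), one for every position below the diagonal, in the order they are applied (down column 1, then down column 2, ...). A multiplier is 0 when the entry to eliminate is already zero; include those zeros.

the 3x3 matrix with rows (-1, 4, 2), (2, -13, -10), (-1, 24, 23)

multipliers: -2, 1, -4

Forward elimination:
R2 <- R2 - (-2)*R1:  [  0  -5  -6 ]
R3 <- R3 - (1)*R1:  [  0  20  21 ]
R3 <- R3 - (-4)*R2:  [  0   0  -3 ]
Multipliers (in order of application): m_{21} = -2, m_{31} = 1, m_{32} = -4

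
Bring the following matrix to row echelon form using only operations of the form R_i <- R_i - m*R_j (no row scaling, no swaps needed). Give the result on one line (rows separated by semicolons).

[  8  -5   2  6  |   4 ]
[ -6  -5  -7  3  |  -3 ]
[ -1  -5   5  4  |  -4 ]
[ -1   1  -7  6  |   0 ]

Forward elimination:
R2 <- R2 - (-3/4)*R1:  [     0  -35/4  -11/2   15/2      0 ]
R3 <- R3 - (-1/8)*R1:  [     0  -45/8   21/4   19/4   -7/2 ]
R4 <- R4 - (-1/8)*R1:  [     0    3/8  -27/4   27/4    1/2 ]
R3 <- R3 - (9/14)*R2:  [      0       0  123/14   -1/14    -7/2 ]
R4 <- R4 - (-3/70)*R2:  [       0        0  -489/70    99/14      1/2 ]
R4 <- R4 - (-163/205)*R3:  [        0         0         0  1438/205  -468/205 ]
Row echelon form:
[ 8     -5       2         6  |         4 ]
[ 0  -35/4   -11/2      15/2  |         0 ]
[ 0      0  123/14     -1/14  |      -7/2 ]
[ 0      0       0  1438/205  |  -468/205 ]

REF = [8 -5 2 6 4; 0 -35/4 -11/2 15/2 0; 0 0 123/14 -1/14 -7/2; 0 0 0 1438/205 -468/205]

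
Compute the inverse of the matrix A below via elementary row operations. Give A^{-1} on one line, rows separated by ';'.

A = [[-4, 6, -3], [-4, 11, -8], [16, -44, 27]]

inverse = [-11/20 -3/10 -3/20; -1/5 -3/5 -1/5; 0 -4/5 -1/5]

Gauss-Jordan on [A | I]:
R1 <- (1/-4)*R1:  [    1  -3/2   3/4  |  -1/4     0     0 ]
R2 <- R2 - (-4)*R1:  [  0   5  -5  |  -1   1   0 ]
R3 <- R3 - (16)*R1:  [   0  -20   15  |    4    0    1 ]
R2 <- (1/5)*R2:  [    0     1    -1  |  -1/5   1/5     0 ]
R1 <- R1 - (-3/2)*R2:  [      1       0    -3/4  |  -11/20    3/10       0 ]
R3 <- R3 - (-20)*R2:  [  0   0  -5  |   0   4   1 ]
R3 <- (1/-5)*R3:  [    0     0     1  |     0  -4/5  -1/5 ]
R1 <- R1 - (-3/4)*R3:  [      1       0       0  |  -11/20   -3/10   -3/20 ]
R2 <- R2 - (-1)*R3:  [    0     1     0  |  -1/5  -3/5  -1/5 ]
Right block of [I | A^{-1}] is the inverse:
[ -11/20  -3/10  -3/20 ]
[   -1/5   -3/5   -1/5 ]
[      0   -4/5   -1/5 ]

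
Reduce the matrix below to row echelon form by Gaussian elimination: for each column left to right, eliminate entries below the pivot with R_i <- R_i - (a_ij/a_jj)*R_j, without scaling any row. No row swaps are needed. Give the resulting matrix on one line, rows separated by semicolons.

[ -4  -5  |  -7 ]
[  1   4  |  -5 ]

Forward elimination:
R2 <- R2 - (-1/4)*R1:  [     0   11/4  -27/4 ]
Row echelon form:
[ -4    -5  |     -7 ]
[  0  11/4  |  -27/4 ]

REF = [-4 -5 -7; 0 11/4 -27/4]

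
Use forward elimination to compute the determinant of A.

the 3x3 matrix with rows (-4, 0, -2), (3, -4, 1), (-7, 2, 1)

det(A) = 68

Forward elimination:
R2 <- R2 - (-3/4)*R1:  [    0    -4  -1/2 ]
R3 <- R3 - (7/4)*R1:  [   0    2  9/2 ]
R3 <- R3 - (-1/2)*R2:  [    0     0  17/4 ]
Upper-triangular form:
[ -4   0    -2 ]
[  0  -4  -1/2 ]
[  0   0  17/4 ]
det(A) = (-1)^0 * (-4) * (-4) * (17/4) = 68  (0 row swaps -> sign +1)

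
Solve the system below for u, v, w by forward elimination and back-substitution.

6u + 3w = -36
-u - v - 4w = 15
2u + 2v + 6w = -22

Forward elimination on [A|b]:
R2 <- R2 - (-1/6)*R1:  [    0    -1  -7/2     9 ]
R3 <- R3 - (1/3)*R1:  [   0    2    5  -10 ]
R3 <- R3 - (-2)*R2:  [  0   0  -2   8 ]
Row echelon form:
[ 6   0     3  |  -36 ]
[ 0  -1  -7/2  |    9 ]
[ 0   0    -2  |    8 ]
Back-substitution:
w = (8) / -2 = -4
v = (9 - (-7/2)*(-4)) / -1 = 5
u = (-36 - (3)*(-4)) / 6 = -4

(-4, 5, -4)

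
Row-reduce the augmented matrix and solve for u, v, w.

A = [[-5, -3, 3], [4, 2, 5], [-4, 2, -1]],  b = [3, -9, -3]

Forward elimination on [A|b]:
R2 <- R2 - (-4/5)*R1:  [     0   -2/5   37/5  -33/5 ]
R3 <- R3 - (4/5)*R1:  [     0   22/5  -17/5  -27/5 ]
R3 <- R3 - (-11)*R2:  [   0    0   78  -78 ]
Row echelon form:
[ -5    -3     3  |      3 ]
[  0  -2/5  37/5  |  -33/5 ]
[  0     0    78  |    -78 ]
Back-substitution:
w = (-78) / 78 = -1
v = (-33/5 - (37/5)*(-1)) / (-2/5) = -2
u = (3 - (-3)*(-2) - (3)*(-1)) / -5 = 0

(0, -2, -1)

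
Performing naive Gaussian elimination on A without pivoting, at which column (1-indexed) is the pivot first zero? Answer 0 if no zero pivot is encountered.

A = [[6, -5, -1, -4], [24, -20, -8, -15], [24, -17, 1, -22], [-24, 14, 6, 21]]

first zero-pivot column = 2

Naive forward elimination:
R2 <- R2 - (4)*R1:  [  0   0  -4   1 ]
R3 <- R3 - (4)*R1:  [  0   3   5  -6 ]
R4 <- R4 - (-4)*R1:  [  0  -6   2   5 ]
Matrix at this point:
[ 6  -5  -1  -4 ]
[ 0   0  -4   1 ]
[ 0   3   5  -6 ]
[ 0  -6   2   5 ]
Pivot entry (2,2) is zero but row 3 has 3 in column 2 -> naive elimination stops; a row interchange (e.g. R2 <-> R3) would be required here.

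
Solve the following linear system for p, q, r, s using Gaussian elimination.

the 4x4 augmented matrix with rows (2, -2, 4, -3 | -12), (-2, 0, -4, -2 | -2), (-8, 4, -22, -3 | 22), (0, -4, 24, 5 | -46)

Forward elimination on [A|b]:
R2 <- R2 - (-1)*R1:  [   0   -2    0   -5  -14 ]
R3 <- R3 - (-4)*R1:  [   0   -4   -6  -15  -26 ]
R3 <- R3 - (2)*R2:  [  0   0  -6  -5   2 ]
R4 <- R4 - (2)*R2:  [   0    0   24   15  -18 ]
R4 <- R4 - (-4)*R3:  [   0    0    0   -5  -10 ]
Row echelon form:
[ 2  -2   4  -3  |  -12 ]
[ 0  -2   0  -5  |  -14 ]
[ 0   0  -6  -5  |    2 ]
[ 0   0   0  -5  |  -10 ]
Back-substitution:
s = (-10) / -5 = 2
r = (2 - (-5)*(2)) / -6 = -2
q = (-14 - (-5)*(2)) / -2 = 2
p = (-12 - (-2)*(2) - (4)*(-2) - (-3)*(2)) / 2 = 3

(3, 2, -2, 2)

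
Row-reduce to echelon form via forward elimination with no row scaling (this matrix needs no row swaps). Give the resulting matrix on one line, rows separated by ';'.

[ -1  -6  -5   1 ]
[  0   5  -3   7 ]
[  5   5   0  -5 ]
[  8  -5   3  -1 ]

REF = [-1 -6 -5 1; 0 5 -3 7; 0 0 -40 35; 0 0 0 21]

Forward elimination:
R3 <- R3 - (-5)*R1:  [   0  -25  -25    0 ]
R4 <- R4 - (-8)*R1:  [   0  -53  -37    7 ]
R3 <- R3 - (-5)*R2:  [   0    0  -40   35 ]
R4 <- R4 - (-53/5)*R2:  [      0       0  -344/5   406/5 ]
R4 <- R4 - (43/25)*R3:  [  0   0   0  21 ]
Row echelon form:
[ -1  -6   -5   1 ]
[  0   5   -3   7 ]
[  0   0  -40  35 ]
[  0   0    0  21 ]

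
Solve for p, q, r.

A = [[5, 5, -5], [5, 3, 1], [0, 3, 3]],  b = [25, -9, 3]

Forward elimination on [A|b]:
R2 <- R2 - (1)*R1:  [   0   -2    6  -34 ]
R3 <- R3 - (-3/2)*R2:  [   0    0   12  -48 ]
Row echelon form:
[ 5   5  -5  |   25 ]
[ 0  -2   6  |  -34 ]
[ 0   0  12  |  -48 ]
Back-substitution:
r = (-48) / 12 = -4
q = (-34 - (6)*(-4)) / -2 = 5
p = (25 - (5)*(5) - (-5)*(-4)) / 5 = -4

(-4, 5, -4)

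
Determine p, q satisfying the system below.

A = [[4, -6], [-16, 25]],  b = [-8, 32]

(-2, 0)

Forward elimination on [A|b]:
R2 <- R2 - (-4)*R1:  [ 0  1  0 ]
Row echelon form:
[ 4  -6  |  -8 ]
[ 0   1  |   0 ]
Back-substitution:
q = (0) / 1 = 0
p = (-8 - (-6)*(0)) / 4 = -2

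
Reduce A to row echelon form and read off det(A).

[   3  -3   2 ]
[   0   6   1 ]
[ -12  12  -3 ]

det(A) = 90

Forward elimination:
R3 <- R3 - (-4)*R1:  [ 0  0  5 ]
Upper-triangular form:
[ 3  -3  2 ]
[ 0   6  1 ]
[ 0   0  5 ]
det(A) = (-1)^0 * (3) * (6) * (5) = 90  (0 row swaps -> sign +1)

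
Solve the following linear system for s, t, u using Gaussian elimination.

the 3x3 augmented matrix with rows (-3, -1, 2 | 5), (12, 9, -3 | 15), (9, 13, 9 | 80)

(1, 2, 5)

Forward elimination on [A|b]:
R2 <- R2 - (-4)*R1:  [  0   5   5  35 ]
R3 <- R3 - (-3)*R1:  [  0  10  15  95 ]
R3 <- R3 - (2)*R2:  [  0   0   5  25 ]
Row echelon form:
[ -3  -1  2  |   5 ]
[  0   5  5  |  35 ]
[  0   0  5  |  25 ]
Back-substitution:
u = (25) / 5 = 5
t = (35 - (5)*(5)) / 5 = 2
s = (5 - (-1)*(2) - (2)*(5)) / -3 = 1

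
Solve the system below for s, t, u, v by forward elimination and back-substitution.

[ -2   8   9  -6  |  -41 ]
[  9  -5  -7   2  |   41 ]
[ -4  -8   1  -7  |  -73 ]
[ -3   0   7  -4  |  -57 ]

Forward elimination on [A|b]:
R2 <- R2 - (-9/2)*R1:  [      0      31    67/2     -25  -287/2 ]
R3 <- R3 - (2)*R1:  [   0  -24  -17    5    9 ]
R4 <- R4 - (3/2)*R1:  [     0    -12  -13/2      5    9/2 ]
R3 <- R3 - (-24/31)*R2:  [        0         0    277/31   -445/31  -3165/31 ]
R4 <- R4 - (-12/31)*R2:  [        0         0    401/62   -145/31  -3165/62 ]
R4 <- R4 - (401/554)*R3:  [        0         0         0  3165/554  6330/277 ]
Row echelon form:
[ -2   8       9        -6  |       -41 ]
[  0  31    67/2       -25  |    -287/2 ]
[  0   0  277/31   -445/31  |  -3165/31 ]
[  0   0       0  3165/554  |  6330/277 ]
Back-substitution:
v = (6330/277) / (3165/554) = 4
u = (-3165/31 - (-445/31)*(4)) / (277/31) = -5
t = (-287/2 - (67/2)*(-5) - (-25)*(4)) / 31 = 4
s = (-41 - (8)*(4) - (9)*(-5) - (-6)*(4)) / -2 = 2

(2, 4, -5, 4)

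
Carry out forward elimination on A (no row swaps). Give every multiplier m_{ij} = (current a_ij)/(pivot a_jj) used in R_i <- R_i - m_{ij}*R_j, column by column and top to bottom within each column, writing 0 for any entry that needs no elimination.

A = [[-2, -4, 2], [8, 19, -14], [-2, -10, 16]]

multipliers: -4, 1, -2

Forward elimination:
R2 <- R2 - (-4)*R1:  [  0   3  -6 ]
R3 <- R3 - (1)*R1:  [  0  -6  14 ]
R3 <- R3 - (-2)*R2:  [ 0  0  2 ]
Multipliers (in order of application): m_{21} = -4, m_{31} = 1, m_{32} = -2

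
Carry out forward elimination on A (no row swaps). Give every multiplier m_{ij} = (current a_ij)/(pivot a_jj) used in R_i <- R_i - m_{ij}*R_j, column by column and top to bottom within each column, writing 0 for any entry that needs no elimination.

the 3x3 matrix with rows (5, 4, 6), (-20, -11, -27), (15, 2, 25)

multipliers: -4, 3, -2

Forward elimination:
R2 <- R2 - (-4)*R1:  [  0   5  -3 ]
R3 <- R3 - (3)*R1:  [   0  -10    7 ]
R3 <- R3 - (-2)*R2:  [ 0  0  1 ]
Multipliers (in order of application): m_{21} = -4, m_{31} = 3, m_{32} = -2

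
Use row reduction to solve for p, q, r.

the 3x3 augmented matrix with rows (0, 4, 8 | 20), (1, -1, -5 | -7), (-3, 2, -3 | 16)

(-2, 5, 0)

Forward elimination on [A|b]:
R1 <-> R2   (pivot in column 1 was zero)
[  1  -1  -5  -7 ]
[  0   4   8  20 ]
[ -3   2  -3  16 ]
R3 <- R3 - (-3)*R1:  [   0   -1  -18   -5 ]
R3 <- R3 - (-1/4)*R2:  [   0    0  -16    0 ]
Row echelon form:
[ 1  -1   -5  |  -7 ]
[ 0   4    8  |  20 ]
[ 0   0  -16  |   0 ]
Back-substitution:
r = (0) / -16 = 0
q = (20 - (8)*(0)) / 4 = 5
p = (-7 - (-1)*(5) - (-5)*(0)) / 1 = -2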